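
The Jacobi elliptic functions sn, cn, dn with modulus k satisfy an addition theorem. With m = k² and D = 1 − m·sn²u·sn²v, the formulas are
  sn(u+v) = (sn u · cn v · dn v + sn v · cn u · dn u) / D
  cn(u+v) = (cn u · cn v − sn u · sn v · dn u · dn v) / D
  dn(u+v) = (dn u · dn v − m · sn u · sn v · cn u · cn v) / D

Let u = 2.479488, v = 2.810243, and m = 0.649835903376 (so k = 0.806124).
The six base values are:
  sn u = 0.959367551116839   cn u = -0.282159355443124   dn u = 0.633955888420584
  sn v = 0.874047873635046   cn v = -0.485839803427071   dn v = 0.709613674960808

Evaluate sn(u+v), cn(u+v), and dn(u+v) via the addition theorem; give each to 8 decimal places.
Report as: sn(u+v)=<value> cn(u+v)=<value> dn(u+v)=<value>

m = k² = 0.649835903376
D = 1 − m·sn²u·sn²v = 0.5430757644617769
sn(u+v) = (sn u·cn v·dn v + sn v·cn u·dn u)/D = -0.4870968820831157/0.5430757644617769 = -0.8969225179213439
cn(u+v) = (cn u·cn v − sn u·sn v·dn u·dn v)/D = -0.2401414445918295/0.5430757644617769 = -0.4421877393660259
dn(u+v) = (dn u·dn v − m·sn u·sn v·cn u·cn v)/D = 0.375165334107997/0.5430757644617769 = 0.6908158283951596

sn(u+v)=-0.89692252 cn(u+v)=-0.44218774 dn(u+v)=0.69081583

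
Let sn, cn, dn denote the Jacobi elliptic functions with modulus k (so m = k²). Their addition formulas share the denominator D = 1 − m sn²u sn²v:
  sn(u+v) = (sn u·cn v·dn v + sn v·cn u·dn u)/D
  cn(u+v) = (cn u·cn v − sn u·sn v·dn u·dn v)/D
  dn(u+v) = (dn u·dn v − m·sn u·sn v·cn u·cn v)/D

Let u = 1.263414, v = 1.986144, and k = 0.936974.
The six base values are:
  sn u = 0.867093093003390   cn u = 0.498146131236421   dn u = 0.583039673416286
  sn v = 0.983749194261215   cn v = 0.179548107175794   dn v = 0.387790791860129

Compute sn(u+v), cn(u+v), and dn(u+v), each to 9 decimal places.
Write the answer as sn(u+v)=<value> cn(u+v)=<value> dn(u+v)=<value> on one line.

sn(u+v)=0.958136070 cn(u+v)=-0.286313241 dn(u+v)=0.440508203

m = k² = 0.877920276676
D = 1 − m·sn²u·sn²v = 0.3612141128512051
sn(u+v) = (sn u·cn v·dn v + sn v·cn u·dn u)/D = 0.3460922703907911/0.3612141128512051 = 0.9581360696539476
cn(u+v) = (cn u·cn v − sn u·sn v·dn u·dn v)/D = -0.1034203833807952/0.3612141128512051 = -0.2863132410980773
dn(u+v) = (dn u·dn v − m·sn u·sn v·cn u·cn v)/D = 0.1591177797147351/0.3612141128512051 = 0.4405082029014753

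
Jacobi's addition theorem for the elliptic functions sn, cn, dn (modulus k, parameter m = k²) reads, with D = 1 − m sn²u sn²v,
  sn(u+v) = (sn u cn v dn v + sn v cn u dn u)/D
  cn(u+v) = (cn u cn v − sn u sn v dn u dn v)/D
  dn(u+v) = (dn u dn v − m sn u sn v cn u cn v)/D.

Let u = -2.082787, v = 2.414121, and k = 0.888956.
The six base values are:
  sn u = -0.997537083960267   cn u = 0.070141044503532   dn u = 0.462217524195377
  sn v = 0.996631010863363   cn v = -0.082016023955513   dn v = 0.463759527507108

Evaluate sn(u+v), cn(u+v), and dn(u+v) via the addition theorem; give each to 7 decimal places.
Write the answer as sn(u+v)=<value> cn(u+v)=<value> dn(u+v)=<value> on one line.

m = k² = 0.790242769936
D = 1 − m·sn²u·sn²v = 0.2189345571132224
sn(u+v) = (sn u·cn v·dn v + sn v·cn u·dn u)/D = 0.07025322964351224/0.2189345571132224 = 0.3208868922743003
cn(u+v) = (cn u·cn v − sn u·sn v·dn u·dn v)/D = 0.207356755431355/0.2189345571132224 = 0.9471175229962444
dn(u+v) = (dn u·dn v − m·sn u·sn v·cn u·cn v)/D = 0.2098382335177999/0.2189345571132224 = 0.9584518601569222

sn(u+v)=0.3208869 cn(u+v)=0.9471175 dn(u+v)=0.9584519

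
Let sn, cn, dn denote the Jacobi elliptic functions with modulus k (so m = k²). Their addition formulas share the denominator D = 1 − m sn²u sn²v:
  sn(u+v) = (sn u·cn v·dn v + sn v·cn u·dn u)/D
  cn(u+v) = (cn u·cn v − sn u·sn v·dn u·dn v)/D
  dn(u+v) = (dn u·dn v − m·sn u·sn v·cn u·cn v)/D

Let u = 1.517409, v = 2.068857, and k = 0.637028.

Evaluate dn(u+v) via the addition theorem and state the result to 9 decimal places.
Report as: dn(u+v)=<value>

sn u = 0.9791468608095134, cn u = 0.2031536978912159, dn u = 0.7816287253677492
sn v = 0.975308803519905, cn v = -0.2208455065799877, dn v = 0.7835735652191193
m = k² = 0.405804672784
D = 1 − m·sn²u·sn²v = 0.6299188167149936
dn(u+v) = (dn u·dn v − m·sn u·sn v·cn u·cn v)/D = 0.6298504336216235/0.6299188167149936 = 0.9998914414182342

dn(u+v)=0.999891441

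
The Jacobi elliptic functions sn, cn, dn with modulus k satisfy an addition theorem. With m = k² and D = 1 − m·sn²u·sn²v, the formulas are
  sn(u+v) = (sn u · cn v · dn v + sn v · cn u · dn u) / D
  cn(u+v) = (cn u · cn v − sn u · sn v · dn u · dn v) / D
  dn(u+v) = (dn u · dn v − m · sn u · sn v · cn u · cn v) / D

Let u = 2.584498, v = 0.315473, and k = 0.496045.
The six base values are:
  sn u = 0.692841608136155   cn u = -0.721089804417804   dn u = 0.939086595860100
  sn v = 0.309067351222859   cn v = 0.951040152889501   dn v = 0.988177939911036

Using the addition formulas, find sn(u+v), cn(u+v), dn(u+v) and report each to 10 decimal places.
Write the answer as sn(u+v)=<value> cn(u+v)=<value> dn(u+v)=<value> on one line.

m = k² = 0.246060642025
D = 1 − m·sn²u·sn²v = 0.9887172144081363
sn(u+v) = (sn u·cn v·dn v + sn v·cn u·dn u)/D = 0.4418405640702805/0.9887172144081363 = 0.4468826451401214
cn(u+v) = (cn u·cn v − sn u·sn v·dn u·dn v)/D = -0.8844990932776816/0.9887172144081363 = -0.8945925896588728
dn(u+v) = (dn u·dn v − m·sn u·sn v·cn u·cn v)/D = 0.9641187751857063/0.9887172144081363 = 0.9751208547156174

sn(u+v)=0.4468826451 cn(u+v)=-0.8945925897 dn(u+v)=0.9751208547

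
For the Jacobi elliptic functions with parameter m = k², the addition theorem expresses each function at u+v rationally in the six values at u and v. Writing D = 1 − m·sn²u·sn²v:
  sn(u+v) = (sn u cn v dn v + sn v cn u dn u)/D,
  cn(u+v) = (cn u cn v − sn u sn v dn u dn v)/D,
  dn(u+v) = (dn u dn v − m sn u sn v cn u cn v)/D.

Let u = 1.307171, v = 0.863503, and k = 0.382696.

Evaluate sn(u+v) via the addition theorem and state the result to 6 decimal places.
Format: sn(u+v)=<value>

sn(u+v)=0.877808

sn u = 0.9546418707883914, cn u = 0.2977564416392033, dn u = 0.9308750826396309
sn v = 0.7512821967911315, cn v = 0.6599811063846385, dn v = 0.9577768279607708
m = k² = 0.146456228416
D = 1 − m·sn²u·sn²v = 0.9246653112776551
sn(u+v) = (sn u·cn v·dn v + sn v·cn u·dn u)/D = 0.8116790052469328/0.9246653112776551 = 0.8778084300852558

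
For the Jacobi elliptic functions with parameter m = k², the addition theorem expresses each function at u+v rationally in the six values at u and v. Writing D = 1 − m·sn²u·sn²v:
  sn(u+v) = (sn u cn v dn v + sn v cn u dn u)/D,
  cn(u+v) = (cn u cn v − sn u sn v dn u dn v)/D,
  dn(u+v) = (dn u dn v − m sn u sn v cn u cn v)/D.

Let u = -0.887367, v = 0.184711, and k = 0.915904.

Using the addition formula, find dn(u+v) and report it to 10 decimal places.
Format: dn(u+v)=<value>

sn u = -0.7209221161491108, cn u = 0.693016091044853, dn u = 0.7510059379803333
sn v = 0.1828033576379263, cn v = 0.9831494964837751, dn v = 0.9858839109027022
m = k² = 0.838880137216
D = 1 − m·sn²u·sn²v = 0.9854304900021676
dn(u+v) = (dn u·dn v − m·sn u·sn v·cn u·cn v)/D = 0.815729006610197/0.9854304900021676 = 0.827789493917935

dn(u+v)=0.8277894939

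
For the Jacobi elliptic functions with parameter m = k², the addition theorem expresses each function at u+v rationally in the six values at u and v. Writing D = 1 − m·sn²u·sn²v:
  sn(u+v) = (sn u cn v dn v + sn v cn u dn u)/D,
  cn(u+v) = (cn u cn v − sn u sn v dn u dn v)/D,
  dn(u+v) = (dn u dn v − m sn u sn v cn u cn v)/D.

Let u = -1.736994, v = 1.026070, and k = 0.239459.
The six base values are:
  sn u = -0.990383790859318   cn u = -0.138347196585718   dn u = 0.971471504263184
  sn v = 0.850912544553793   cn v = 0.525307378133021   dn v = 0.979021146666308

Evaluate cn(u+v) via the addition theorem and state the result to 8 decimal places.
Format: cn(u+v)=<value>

cn(u+v)=0.75977866

m = k² = 0.057340612681
D = 1 − m·sn²u·sn²v = 0.9592770501676436
cn(u+v) = (cn u·cn v − sn u·sn v·dn u·dn v)/D = 0.7288382303839264/0.9592770501676436 = 0.7597786585810161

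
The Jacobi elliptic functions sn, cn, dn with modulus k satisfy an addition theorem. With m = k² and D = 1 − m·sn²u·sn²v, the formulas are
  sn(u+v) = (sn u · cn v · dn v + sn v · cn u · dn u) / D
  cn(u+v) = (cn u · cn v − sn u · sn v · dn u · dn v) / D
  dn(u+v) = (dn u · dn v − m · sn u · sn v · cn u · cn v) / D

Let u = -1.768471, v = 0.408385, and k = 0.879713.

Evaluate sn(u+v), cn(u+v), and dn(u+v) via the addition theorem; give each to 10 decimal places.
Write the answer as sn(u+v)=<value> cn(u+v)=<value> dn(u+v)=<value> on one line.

sn(u+v)=-0.9062688201 cn(u+v)=0.4227018165 dn(u+v)=0.6036407316

sn u = -0.9778290690637672, cn u = 0.2094046601532218, dn u = 0.5099417348572375
sn v = 0.3893590923652063, cn v = 0.921086042230878, dn v = 0.9395089858988584
m = k² = 0.773894962369
D = 1 − m·sn²u·sn²v = 0.8878217788019821
sn(u+v) = (sn u·cn v·dn v + sn v·cn u·dn u)/D = -0.8046051959745171/0.8878217788019821 = -0.9062688201456867
cn(u+v) = (cn u·cn v − sn u·sn v·dn u·dn v)/D = 0.3752838785851645/0.8878217788019821 = 0.422701816451911
dn(u+v) = (dn u·dn v − m·sn u·sn v·cn u·cn v)/D = 0.5359253881106424/0.8878217788019821 = 0.6036407316272583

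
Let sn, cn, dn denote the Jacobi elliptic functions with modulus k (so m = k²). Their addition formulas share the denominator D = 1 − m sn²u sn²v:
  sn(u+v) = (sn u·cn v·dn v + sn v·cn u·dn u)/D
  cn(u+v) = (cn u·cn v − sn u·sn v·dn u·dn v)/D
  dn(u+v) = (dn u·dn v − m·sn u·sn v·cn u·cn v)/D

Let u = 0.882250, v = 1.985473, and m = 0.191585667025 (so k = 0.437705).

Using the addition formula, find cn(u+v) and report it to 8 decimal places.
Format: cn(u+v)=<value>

sn u = 0.760154770292688, cn u = 0.6497420451235018, dn u = 0.9430244129645379
sn v = 0.9559888039133579, cn v = -0.2934031472092748, dn v = 0.9082439446846991
m = k² = 0.191585667025
D = 1 − m·sn²u·sn²v = 0.8988251246658914
cn(u+v) = (cn u·cn v − sn u·sn v·dn u·dn v)/D = -0.8130516873493886/0.8988251246658914 = -0.9045716069092013

cn(u+v)=-0.90457161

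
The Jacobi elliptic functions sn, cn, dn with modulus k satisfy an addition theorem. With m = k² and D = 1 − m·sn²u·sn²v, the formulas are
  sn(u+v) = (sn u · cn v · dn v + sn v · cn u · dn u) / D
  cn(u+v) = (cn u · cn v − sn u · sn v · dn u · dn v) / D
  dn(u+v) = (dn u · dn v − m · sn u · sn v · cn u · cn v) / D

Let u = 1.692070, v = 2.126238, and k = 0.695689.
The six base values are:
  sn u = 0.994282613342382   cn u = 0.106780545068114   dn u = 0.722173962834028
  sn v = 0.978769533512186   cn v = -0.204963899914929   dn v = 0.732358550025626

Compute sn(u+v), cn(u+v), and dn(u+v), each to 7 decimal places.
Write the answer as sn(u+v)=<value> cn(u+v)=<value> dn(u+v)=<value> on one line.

sn(u+v)=-0.1362021 cn(u+v)=-0.9906811 dn(u+v)=0.9955007

m = k² = 0.483983184721
D = 1 − m·sn²u·sn²v = 0.5416356332954143
sn(u+v) = (sn u·cn v·dn v + sn v·cn u·dn u)/D = -0.07377188397546351/0.5416356332954143 = -0.1362020506786478
cn(u+v) = (cn u·cn v − sn u·sn v·dn u·dn v)/D = -0.5365881739192872/0.5416356332954143 = -0.990681079556348
dn(u+v) = (dn u·dn v − m·sn u·sn v·cn u·cn v)/D = 0.5391986479862165/0.5416356332954143 = 0.9955006924223749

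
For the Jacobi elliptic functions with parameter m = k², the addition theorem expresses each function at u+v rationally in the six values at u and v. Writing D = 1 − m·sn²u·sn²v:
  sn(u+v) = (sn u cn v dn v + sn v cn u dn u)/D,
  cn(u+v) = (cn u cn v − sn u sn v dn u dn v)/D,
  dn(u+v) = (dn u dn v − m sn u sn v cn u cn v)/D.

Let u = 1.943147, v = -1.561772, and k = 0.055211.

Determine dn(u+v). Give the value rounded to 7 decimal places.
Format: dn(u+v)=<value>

sn u = 0.932106337469328, cn u = -0.3621847258644616, dn u = 0.9986749264533872
sn v = -0.9999479004817415, cn v = 0.01020765997460936, dn v = 0.9984748685349622
m = k² = 0.003048254521
D = 1 − m·sn²u·sn²v = 0.9973518846793087
dn(u+v) = (dn u·dn v − m·sn u·sn v·cn u·cn v)/D = 0.9971413120043555/0.9973518846793087 = 0.9997888682237554

dn(u+v)=0.9997889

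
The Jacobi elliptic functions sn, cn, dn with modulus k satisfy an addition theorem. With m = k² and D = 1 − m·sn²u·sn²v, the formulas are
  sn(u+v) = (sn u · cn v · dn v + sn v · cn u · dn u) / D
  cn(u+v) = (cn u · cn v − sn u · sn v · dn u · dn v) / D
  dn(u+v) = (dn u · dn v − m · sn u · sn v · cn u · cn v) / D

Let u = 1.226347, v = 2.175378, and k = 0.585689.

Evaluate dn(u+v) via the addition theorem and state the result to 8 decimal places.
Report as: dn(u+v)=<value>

sn u = 0.9121144186593603, cn u = 0.4099357111471227, dn u = 0.8453484050387197
sn v = 0.9370646529300098, cn v = -0.3491558910131122, dn v = 0.8359349986882731
m = k² = 0.343031604721
D = 1 − m·sn²u·sn²v = 0.7494052954569375
dn(u+v) = (dn u·dn v − m·sn u·sn v·cn u·cn v)/D = 0.7486214059611609/0.7494052954569375 = 0.9989539845788005

dn(u+v)=0.99895398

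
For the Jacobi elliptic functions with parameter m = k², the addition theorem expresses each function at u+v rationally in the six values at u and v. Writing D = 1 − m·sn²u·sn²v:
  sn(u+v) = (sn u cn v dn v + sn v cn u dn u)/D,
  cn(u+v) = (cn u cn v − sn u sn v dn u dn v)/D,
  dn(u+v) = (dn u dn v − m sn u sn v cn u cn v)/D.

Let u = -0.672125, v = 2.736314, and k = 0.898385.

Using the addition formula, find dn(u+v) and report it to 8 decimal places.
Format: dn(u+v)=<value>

sn u = -0.5933845225101846, cn u = 0.8049191316184255, dn u = 0.8460599542958099
sn v = 0.9782256777894799, cn v = -0.2075440274093975, dn v = 0.477147409473802
m = k² = 0.807095608225
D = 1 − m·sn²u·sn²v = 0.7280584742992078
dn(u+v) = (dn u·dn v − m·sn u·sn v·cn u·cn v)/D = 0.3254311881472471/0.7280584742992078 = 0.4469849601853624

dn(u+v)=0.44698496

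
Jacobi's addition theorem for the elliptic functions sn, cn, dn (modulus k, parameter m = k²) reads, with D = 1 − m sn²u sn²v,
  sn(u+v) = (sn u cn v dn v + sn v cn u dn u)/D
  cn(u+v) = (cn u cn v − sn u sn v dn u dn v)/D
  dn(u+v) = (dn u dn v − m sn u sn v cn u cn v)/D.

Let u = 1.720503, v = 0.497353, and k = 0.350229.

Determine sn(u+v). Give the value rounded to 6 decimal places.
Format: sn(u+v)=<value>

sn u = 0.995796741531882, cn u = -0.09159066303115284, dn u = 0.937213223766037
sn v = 0.474998542258326, cn v = 0.8799865822002432, dn v = 0.9860653770653297
m = k² = 0.122660352441
D = 1 − m·sn²u·sn²v = 0.972557089863692
sn(u+v) = (sn u·cn v·dn v + sn v·cn u·dn u)/D = 0.8233031658371133/0.972557089863692 = 0.8465345370650712

sn(u+v)=0.846535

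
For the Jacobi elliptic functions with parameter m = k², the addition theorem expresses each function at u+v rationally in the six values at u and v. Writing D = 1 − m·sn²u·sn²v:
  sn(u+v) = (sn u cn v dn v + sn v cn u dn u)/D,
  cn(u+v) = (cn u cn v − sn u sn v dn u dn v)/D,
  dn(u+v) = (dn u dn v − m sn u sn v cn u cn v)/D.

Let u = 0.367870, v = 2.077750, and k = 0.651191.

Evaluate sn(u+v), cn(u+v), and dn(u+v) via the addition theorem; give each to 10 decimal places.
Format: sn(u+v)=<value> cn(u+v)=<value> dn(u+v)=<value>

sn u = 0.3564394873822718, cn u = 0.9343184103048935, dn u = 0.9726894989919583
sn v = 0.9767383673792105, cn v = -0.2144345160868333, dn v = 0.7716534223591155
m = k² = 0.424049718481
D = 1 − m·sn²u·sn²v = 0.948602156781107
sn(u+v) = (sn u·cn v·dn v + sn v·cn u·dn u)/D = 0.8286817637616978/0.948602156781107 = 0.8735819941351017
cn(u+v) = (cn u·cn v − sn u·sn v·dn u·dn v)/D = -0.4616628491210546/0.948602156781107 = -0.486676997117122
dn(u+v) = (dn u·dn v − m·sn u·sn v·cn u·cn v)/D = 0.7801572918897243/0.948602156781107 = 0.8224283344843249

sn(u+v)=0.8735819941 cn(u+v)=-0.4866769971 dn(u+v)=0.8224283345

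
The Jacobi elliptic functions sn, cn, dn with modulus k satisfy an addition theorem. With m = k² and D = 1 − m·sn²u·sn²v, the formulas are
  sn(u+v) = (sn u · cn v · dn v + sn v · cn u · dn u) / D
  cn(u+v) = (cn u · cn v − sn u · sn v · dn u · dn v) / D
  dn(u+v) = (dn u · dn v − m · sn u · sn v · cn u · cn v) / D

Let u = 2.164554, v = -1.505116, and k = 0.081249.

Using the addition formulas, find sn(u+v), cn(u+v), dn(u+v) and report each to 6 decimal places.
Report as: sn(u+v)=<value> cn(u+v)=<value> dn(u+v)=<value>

sn(u+v)=0.612444 cn(u+v)=0.790514 dn(u+v)=0.998761

sn u = 0.8312673851239682, cn u = -0.555872768202545, dn u = 0.9977165912817576
sn v = -0.9976850190380094, cn v = 0.06800443211384652, dn v = 0.9967091495776707
m = k² = 0.006601400001
D = 1 − m·sn²u·sn²v = 0.9954594921230622
sn(u+v) = (sn u·cn v·dn v + sn v·cn u·dn u)/D = 0.6096634220968971/0.9954594921230622 = 0.6124442299471573
cn(u+v) = (cn u·cn v − sn u·sn v·dn u·dn v)/D = 0.7869244641101238/0.9954594921230622 = 0.7905137982378508
dn(u+v) = (dn u·dn v − m·sn u·sn v·cn u·cn v)/D = 0.9942262969112447/0.9954594921230622 = 0.9987611799158323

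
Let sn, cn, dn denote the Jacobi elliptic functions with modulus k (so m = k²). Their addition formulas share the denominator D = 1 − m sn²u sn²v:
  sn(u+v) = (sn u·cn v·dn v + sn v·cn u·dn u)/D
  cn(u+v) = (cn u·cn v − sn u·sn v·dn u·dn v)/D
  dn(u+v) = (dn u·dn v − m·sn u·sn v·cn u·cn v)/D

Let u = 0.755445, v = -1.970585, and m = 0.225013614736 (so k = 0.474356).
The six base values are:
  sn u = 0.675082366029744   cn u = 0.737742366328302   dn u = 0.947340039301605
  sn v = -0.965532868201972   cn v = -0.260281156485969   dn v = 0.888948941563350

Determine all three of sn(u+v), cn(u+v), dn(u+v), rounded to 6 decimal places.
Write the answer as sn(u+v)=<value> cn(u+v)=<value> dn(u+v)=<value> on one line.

sn(u+v)=-0.918843 cn(u+v)=0.394622 dn(u+v)=0.900015

m = k² = 0.225013614736
D = 1 − m·sn²u·sn²v = 0.9044003177160931
sn(u+v) = (sn u·cn v·dn v + sn v·cn u·dn u)/D = -0.83100235133409/0.9044003177160931 = -0.9188434977916006
cn(u+v) = (cn u·cn v − sn u·sn v·dn u·dn v)/D = 0.3568963809877931/0.9044003177160931 = 0.3946221313688536
dn(u+v) = (dn u·dn v − m·sn u·sn v·cn u·cn v)/D = 0.8139738500366158/0.9044003177160931 = 0.9000149978851912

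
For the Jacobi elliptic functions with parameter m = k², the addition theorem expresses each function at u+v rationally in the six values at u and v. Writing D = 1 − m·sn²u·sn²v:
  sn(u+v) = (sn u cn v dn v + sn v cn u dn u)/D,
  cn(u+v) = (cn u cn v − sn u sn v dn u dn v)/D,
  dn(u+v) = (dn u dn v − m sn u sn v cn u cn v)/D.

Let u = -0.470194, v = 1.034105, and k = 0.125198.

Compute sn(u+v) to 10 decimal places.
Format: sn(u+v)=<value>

sn u = -0.4528276451855825, cn u = 0.8915980729878683, dn u = 0.9983916519344578
sn v = 0.8582114550453048, cn v = 0.5132963066582699, dn v = 0.994210883166406
m = k² = 0.015674539204
D = 1 − m·sn²u·sn²v = 0.9976327220009132
sn(u+v) = (sn u·cn v·dn v + sn v·cn u·dn u)/D = 0.5328598384198617/0.9976327220009132 = 0.5341242590270349

sn(u+v)=0.5341242590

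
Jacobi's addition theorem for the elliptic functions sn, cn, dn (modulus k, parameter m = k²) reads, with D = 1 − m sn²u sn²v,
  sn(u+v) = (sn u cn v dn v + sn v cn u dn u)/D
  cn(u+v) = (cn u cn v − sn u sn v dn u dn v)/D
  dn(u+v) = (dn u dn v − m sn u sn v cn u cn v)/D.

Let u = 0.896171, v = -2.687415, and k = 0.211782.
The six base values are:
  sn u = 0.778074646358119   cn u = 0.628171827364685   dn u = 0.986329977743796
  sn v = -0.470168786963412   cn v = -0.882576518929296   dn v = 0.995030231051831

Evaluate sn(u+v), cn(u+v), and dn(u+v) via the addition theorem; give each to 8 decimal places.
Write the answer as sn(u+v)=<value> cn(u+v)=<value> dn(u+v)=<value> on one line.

sn(u+v)=-0.98049236 cn(u+v)=-0.19655719 dn(u+v)=0.97820305

m = k² = 0.044851615524
D = 1 − m·sn²u·sn²v = 0.9939975547522268
sn(u+v) = (sn u·cn v·dn v + sn v·cn u·dn u)/D = -0.9746070097014036/0.9939975547522268 = -0.980492361416667
cn(u+v) = (cn u·cn v − sn u·sn v·dn u·dn v)/D = -0.1953773668936458/0.9939975547522268 = -0.1965571906686907
dn(u+v) = (dn u·dn v − m·sn u·sn v·cn u·cn v)/D = 0.9723314435448564/0.9939975547522268 = 0.978203053816595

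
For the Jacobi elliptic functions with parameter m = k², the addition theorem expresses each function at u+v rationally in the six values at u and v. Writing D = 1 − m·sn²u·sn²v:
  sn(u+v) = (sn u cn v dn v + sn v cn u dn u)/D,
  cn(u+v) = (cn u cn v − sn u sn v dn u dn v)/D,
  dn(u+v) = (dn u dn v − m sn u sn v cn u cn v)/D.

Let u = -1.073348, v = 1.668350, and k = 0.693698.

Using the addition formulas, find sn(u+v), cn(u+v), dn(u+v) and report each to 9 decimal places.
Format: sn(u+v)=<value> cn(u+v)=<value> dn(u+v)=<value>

sn u = -0.8388089197231852, cn u = 0.544425932696839, dn u = 0.8132746056183124
sn v = 0.9924667502693909, cn v = 0.1225142832885801, dn v = 0.7252627318435515
m = k² = 0.481216915204
D = 1 − m·sn²u·sn²v = 0.6664976514473772
sn(u+v) = (sn u·cn v·dn v + sn v·cn u·dn u)/D = 0.3648999021084962/0.6664976514473772 = 0.5474886540351246
cn(u+v) = (cn u·cn v − sn u·sn v·dn u·dn v)/D = 0.5577339695823444/0.6664976514473772 = 0.8368131055993373
dn(u+v) = (dn u·dn v − m·sn u·sn v·cn u·cn v)/D = 0.6165583137531892/0.6664976514473772 = 0.9250719974995576

sn(u+v)=0.547488654 cn(u+v)=0.836813106 dn(u+v)=0.925071997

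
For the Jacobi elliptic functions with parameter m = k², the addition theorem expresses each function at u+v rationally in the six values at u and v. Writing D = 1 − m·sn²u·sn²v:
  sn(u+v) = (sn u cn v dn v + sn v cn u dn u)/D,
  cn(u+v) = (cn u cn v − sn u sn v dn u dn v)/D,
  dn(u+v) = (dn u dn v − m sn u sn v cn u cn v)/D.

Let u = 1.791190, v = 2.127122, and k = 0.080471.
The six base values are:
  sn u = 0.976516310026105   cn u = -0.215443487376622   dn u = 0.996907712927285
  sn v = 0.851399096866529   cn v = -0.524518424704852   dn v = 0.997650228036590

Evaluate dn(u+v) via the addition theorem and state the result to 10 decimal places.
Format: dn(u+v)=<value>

dn(u+v)=0.9984259116

m = k² = 0.006475581841
D = 1 − m·sn²u·sn²v = 0.995523854762762
dn(u+v) = (dn u·dn v − m·sn u·sn v·cn u·cn v)/D = 0.9939568121817467/0.995523854762762 = 0.9984259115705582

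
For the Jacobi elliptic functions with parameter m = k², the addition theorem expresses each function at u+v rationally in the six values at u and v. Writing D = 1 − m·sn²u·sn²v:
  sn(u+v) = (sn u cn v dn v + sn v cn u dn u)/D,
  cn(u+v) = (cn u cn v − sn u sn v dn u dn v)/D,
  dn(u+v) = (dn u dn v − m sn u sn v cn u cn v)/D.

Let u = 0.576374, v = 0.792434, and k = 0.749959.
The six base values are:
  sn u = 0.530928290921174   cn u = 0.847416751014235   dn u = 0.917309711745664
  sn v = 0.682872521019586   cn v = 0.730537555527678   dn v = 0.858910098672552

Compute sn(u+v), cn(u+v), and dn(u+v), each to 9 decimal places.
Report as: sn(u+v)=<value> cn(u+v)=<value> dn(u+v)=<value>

sn(u+v)=0.932939129 cn(u+v)=0.360034140 dn(u+v)=0.714469981

m = k² = 0.562438501681
D = 1 − m·sn²u·sn²v = 0.9260690900042166
sn(u+v) = (sn u·cn v·dn v + sn v·cn u·dn u)/D = 0.8639660900213905/0.9260690900042166 = 0.9329391287829903
cn(u+v) = (cn u·cn v − sn u·sn v·dn u·dn v)/D = 0.3334164884260952/0.9260690900042166 = 0.3600341400279077
dn(u+v) = (dn u·dn v − m·sn u·sn v·cn u·cn v)/D = 0.6616485652967618/0.9260690900042166 = 0.7144699811692767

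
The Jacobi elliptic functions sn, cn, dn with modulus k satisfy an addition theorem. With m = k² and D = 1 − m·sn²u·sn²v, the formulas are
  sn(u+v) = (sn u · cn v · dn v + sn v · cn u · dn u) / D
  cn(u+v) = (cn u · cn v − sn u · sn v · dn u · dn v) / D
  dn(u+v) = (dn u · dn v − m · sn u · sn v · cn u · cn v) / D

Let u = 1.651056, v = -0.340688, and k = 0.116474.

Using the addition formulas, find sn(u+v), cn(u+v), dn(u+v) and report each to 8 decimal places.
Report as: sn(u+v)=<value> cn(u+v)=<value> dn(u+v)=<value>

sn(u+v)=0.96534628 cn(u+v)=0.26097233 dn(u+v)=0.99365877

sn u = 0.9972349034358519, cn u = -0.0743138437256956, dn u = 0.9932314570459768
sn v = -0.3340532982267202, cn v = 0.9425541862109838, dn v = 0.9992427766920399
m = k² = 0.013566192676
D = 1 − m·sn²u·sn²v = 0.998494487207835
sn(u+v) = (sn u·cn v·dn v + sn v·cn u·dn u)/D = 0.963892939365712/0.998494487207835 = 0.9653462805399337
cn(u+v) = (cn u·cn v − sn u·sn v·dn u·dn v)/D = 0.2605794359218803/0.998494487207835 = 0.2609723331077752
dn(u+v) = (dn u·dn v − m·sn u·sn v·cn u·cn v)/D = 0.9921628054291884/0.998494487207835 = 0.9936587714206091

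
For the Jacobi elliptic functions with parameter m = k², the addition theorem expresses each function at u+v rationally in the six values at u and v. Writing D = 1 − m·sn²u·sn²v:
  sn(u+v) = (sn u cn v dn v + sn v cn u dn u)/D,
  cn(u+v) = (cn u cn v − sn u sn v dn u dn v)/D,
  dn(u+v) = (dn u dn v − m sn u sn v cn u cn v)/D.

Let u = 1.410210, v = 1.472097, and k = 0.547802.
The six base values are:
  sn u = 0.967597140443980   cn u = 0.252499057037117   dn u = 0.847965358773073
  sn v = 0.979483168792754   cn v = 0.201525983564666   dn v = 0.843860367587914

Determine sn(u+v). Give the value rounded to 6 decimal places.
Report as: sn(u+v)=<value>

sn(u+v)=0.512375

m = k² = 0.300087031204
D = 1 − m·sn²u·sn²v = 0.7304555868630335
sn(u+v) = (sn u·cn v·dn v + sn v·cn u·dn u)/D = 0.3742669525158221/0.7304555868630335 = 0.5123746867665485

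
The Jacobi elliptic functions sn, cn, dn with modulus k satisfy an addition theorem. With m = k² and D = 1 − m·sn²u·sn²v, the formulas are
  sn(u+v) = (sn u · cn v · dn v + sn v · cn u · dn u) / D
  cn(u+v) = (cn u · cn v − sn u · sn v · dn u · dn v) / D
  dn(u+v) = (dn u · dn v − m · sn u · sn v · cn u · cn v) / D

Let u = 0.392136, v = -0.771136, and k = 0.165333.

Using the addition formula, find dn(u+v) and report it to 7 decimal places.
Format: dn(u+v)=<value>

dn(u+v)=0.9981295

sn u = 0.3819170173723707, cn u = 0.9241966196872786, dn u = 0.9980044589811783
sn v = -0.6956199876267925, cn v = 0.7184099336827833, dn v = 0.9933644567100223
m = k² = 0.027335000889
D = 1 − m·sn²u·sn²v = 0.9980706935465128
dn(u+v) = (dn u·dn v − m·sn u·sn v·cn u·cn v)/D = 0.9962038202591989/0.9980706935465128 = 0.9981295179796532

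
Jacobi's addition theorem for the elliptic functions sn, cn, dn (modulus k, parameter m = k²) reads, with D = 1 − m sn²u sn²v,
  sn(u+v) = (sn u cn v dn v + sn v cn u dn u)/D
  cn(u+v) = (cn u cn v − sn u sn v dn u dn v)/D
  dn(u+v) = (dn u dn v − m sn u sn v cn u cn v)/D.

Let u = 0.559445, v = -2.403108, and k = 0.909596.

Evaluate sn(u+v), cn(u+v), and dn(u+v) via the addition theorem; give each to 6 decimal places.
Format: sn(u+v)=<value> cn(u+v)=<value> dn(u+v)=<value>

sn u = 0.5115496188188179, cn u = 0.8592537387095398, dn u = 0.88515121019632
sn v = -0.9994637997164305, cn v = -0.03274313754659111, dn v = 0.4165598942261468
m = k² = 0.827364883216
D = 1 − m·sn²u·sn²v = 0.783724785252763
sn(u+v) = (sn u·cn v·dn v + sn v·cn u·dn u)/D = -0.7671389388373305/0.783724785252763 = -0.9788371546650994
cn(u+v) = (cn u·cn v − sn u·sn v·dn u·dn v)/D = 0.1603820050349286/0.783724785252763 = 0.2046407208918409
dn(u+v) = (dn u·dn v − m·sn u·sn v·cn u·cn v)/D = 0.3568172153743276/0.783724785252763 = 0.4552838216788675

sn(u+v)=-0.978837 cn(u+v)=0.204641 dn(u+v)=0.455284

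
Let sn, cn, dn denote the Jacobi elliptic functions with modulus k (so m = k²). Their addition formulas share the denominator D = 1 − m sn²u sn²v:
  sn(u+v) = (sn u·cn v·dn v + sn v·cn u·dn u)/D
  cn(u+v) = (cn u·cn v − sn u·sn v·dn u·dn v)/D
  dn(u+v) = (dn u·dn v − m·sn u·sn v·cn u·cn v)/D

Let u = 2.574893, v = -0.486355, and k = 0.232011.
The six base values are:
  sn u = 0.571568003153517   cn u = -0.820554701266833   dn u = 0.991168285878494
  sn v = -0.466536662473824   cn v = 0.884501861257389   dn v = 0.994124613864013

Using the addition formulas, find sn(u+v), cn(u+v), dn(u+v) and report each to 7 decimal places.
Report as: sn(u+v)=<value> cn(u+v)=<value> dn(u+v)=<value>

m = k² = 0.053829104121
D = 1 − m·sn²u·sn²v = 0.9961724178064841
sn(u+v) = (sn u·cn v·dn v + sn v·cn u·dn u)/D = 0.8820205488044857/0.9961724178064841 = 0.8854095265422482
cn(u+v) = (cn u·cn v − sn u·sn v·dn u·dn v)/D = -0.4630326527201403/0.9961724178064841 = -0.4648117579281229
dn(u+v) = (dn u·dn v − m·sn u·sn v·cn u·cn v)/D = 0.9749269627921833/0.9961724178064841 = 0.9786729138103602

sn(u+v)=0.8854095 cn(u+v)=-0.4648118 dn(u+v)=0.9786729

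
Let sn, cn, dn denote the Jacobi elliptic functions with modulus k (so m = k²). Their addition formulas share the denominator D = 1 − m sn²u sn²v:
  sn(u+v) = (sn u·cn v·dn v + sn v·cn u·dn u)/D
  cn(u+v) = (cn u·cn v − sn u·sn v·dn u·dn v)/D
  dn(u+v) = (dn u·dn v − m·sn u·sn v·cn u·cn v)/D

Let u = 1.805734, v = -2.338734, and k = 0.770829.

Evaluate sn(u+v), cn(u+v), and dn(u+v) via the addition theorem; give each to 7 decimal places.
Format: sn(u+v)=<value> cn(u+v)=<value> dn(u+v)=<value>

sn u = 0.9961466439228509, cn u = 0.0877032713257657, dn u = 0.6406192191838771
sn v = -0.9674714804581465, cn v = -0.2529801069256677, dn v = 0.6662202112564082
m = k² = 0.594177347241
D = 1 − m·sn²u·sn²v = 0.4481272047863402
sn(u+v) = (sn u·cn v·dn v + sn v·cn u·dn u)/D = -0.2222478196771361/0.4481272047863402 = -0.4959480640839475
cn(u+v) = (cn u·cn v − sn u·sn v·dn u·dn v)/D = 0.3891322375727533/0.4481272047863402 = 0.8683521853092699
dn(u+v) = (dn u·dn v − m·sn u·sn v·cn u·cn v)/D = 0.4140883242894008/0.4481272047863402 = 0.9240419235132831

sn(u+v)=-0.4959481 cn(u+v)=0.8683522 dn(u+v)=0.9240419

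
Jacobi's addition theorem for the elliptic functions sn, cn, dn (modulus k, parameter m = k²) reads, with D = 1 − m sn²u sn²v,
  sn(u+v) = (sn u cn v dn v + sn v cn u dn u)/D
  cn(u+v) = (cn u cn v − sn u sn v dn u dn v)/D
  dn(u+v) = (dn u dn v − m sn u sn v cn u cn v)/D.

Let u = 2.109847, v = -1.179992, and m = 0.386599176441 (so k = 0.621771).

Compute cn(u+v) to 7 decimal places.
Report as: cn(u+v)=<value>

sn u = 0.9639161953485386, cn u = -0.2662058758645232, dn u = 0.8004982160624234
sn v = -0.8912526502100396, cn v = 0.453507126177286, dn v = 0.832413466262589
m = k² = 0.386599176441
D = 1 − m·sn²u·sn²v = 0.7146741317953179
cn(u+v) = (cn u·cn v − sn u·sn v·dn u·dn v)/D = 0.4517263975701779/0.7146741317953179 = 0.6320732449562789

cn(u+v)=0.6320732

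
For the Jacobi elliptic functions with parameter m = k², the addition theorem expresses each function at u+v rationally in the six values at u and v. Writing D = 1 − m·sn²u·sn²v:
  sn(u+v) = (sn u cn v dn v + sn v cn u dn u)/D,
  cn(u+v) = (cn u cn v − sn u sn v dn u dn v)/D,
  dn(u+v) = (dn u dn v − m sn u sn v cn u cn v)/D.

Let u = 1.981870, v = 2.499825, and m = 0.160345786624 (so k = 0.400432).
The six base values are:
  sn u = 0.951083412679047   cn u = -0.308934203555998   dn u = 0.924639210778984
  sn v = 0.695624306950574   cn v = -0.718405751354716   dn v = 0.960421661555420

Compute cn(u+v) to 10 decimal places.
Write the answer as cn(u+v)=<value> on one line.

cn(u+v)=-0.3931820752

m = k² = 0.160345786624
D = 1 − m·sn²u·sn²v = 0.9298150062740941
cn(u+v) = (cn u·cn v − sn u·sn v·dn u·dn v)/D = -0.3655865937392283/0.9298150062740941 = -0.3931820752218097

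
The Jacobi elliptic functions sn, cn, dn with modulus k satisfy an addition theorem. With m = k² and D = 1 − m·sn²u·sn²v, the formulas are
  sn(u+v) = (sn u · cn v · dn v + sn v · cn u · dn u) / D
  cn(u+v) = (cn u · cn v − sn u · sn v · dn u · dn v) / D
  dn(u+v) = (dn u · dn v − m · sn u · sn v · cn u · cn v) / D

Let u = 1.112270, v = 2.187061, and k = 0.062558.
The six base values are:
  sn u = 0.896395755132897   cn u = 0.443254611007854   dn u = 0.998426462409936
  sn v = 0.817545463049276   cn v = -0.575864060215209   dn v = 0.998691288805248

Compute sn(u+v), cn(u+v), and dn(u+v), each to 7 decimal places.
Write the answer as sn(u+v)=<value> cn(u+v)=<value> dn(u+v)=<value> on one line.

m = k² = 0.003913503364
D = 1 − m·sn²u·sn²v = 0.997898210976794
sn(u+v) = (sn u·cn v·dn v + sn v·cn u·dn u)/D = -0.1537159632442512/0.997898210976794 = -0.1540397222415963
cn(u+v) = (cn u·cn v − sn u·sn v·dn u·dn v)/D = -0.9859879523171559/0.997898210976794 = -0.9880646557648603
dn(u+v) = (dn u·dn v − m·sn u·sn v·cn u·cn v)/D = 0.9978518772219884/0.997898210976794 = 0.999953568656306

sn(u+v)=-0.1540397 cn(u+v)=-0.9880647 dn(u+v)=0.9999536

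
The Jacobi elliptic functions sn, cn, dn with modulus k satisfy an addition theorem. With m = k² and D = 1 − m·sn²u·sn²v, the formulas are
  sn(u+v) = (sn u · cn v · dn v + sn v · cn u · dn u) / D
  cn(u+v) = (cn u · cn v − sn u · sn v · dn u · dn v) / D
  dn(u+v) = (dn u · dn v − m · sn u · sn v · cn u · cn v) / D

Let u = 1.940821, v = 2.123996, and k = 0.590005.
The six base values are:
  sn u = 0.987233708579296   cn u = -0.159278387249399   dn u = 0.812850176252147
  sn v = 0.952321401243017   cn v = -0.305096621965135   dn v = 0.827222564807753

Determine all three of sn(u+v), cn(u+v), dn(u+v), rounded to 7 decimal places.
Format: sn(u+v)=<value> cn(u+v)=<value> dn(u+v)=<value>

sn(u+v)=-0.5379949 cn(u+v)=-0.8429481 dn(u+v)=0.9482852

m = k² = 0.348105900025
D = 1 − m·sn²u·sn²v = 0.6923064276656354
sn(u+v) = (sn u·cn v·dn v + sn v·cn u·dn u)/D = -0.3724573601011251/0.6923064276656354 = -0.5379949473486783
cn(u+v) = (cn u·cn v − sn u·sn v·dn u·dn v)/D = -0.5835783620848656/0.6923064276656354 = -0.8429480628290766
dn(u+v) = (dn u·dn v − m·sn u·sn v·cn u·cn v)/D = 0.6565039055848613/0.6923064276656354 = 0.9482851514155438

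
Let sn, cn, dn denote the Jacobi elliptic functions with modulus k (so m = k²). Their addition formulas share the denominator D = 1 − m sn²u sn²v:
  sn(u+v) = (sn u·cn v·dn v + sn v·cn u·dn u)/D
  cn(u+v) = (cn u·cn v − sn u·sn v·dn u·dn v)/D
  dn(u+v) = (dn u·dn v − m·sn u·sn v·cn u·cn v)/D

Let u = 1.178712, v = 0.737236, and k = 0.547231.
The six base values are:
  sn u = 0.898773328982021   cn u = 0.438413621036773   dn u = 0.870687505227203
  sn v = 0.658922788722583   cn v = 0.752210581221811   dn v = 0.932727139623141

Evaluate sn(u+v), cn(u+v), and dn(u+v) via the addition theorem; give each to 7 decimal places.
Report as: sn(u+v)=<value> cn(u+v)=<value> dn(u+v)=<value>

m = k² = 0.299461767361
D = 1 − m·sn²u·sn²v = 0.8949706224791488
sn(u+v) = (sn u·cn v·dn v + sn v·cn u·dn u)/D = 0.8821106986322469/0.8949706224791488 = 0.9856308983514132
cn(u+v) = (cn u·cn v − sn u·sn v·dn u·dn v)/D = -0.1511725188625376/0.8949706224791488 = -0.168913386725227
dn(u+v) = (dn u·dn v − m·sn u·sn v·cn u·cn v)/D = 0.7536281834593921/0.8949706224791488 = 0.8420703032371885

sn(u+v)=0.9856309 cn(u+v)=-0.1689134 dn(u+v)=0.8420703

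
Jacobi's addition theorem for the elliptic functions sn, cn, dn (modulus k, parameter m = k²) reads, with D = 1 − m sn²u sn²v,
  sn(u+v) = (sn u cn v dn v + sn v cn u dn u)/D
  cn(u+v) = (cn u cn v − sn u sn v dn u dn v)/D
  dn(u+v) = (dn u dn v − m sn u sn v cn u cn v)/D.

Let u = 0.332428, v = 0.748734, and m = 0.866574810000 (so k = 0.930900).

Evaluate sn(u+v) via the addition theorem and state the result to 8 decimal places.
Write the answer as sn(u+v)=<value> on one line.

sn(u+v)=0.80660190

sn u = 0.3214504270658592, cn u = 0.9469264084073148, dn u = 0.954178441451749
sn v = 0.6406241361599641, cn v = 0.7678546191625729, dn v = 0.8027193274054605
m = k² = 0.86657481
D = 1 − m·sn²u·sn²v = 0.9632514109613879
sn(u+v) = (sn u·cn v·dn v + sn v·cn u·dn u)/D = 0.7769604194344181/0.9632514109613879 = 0.8066019012201194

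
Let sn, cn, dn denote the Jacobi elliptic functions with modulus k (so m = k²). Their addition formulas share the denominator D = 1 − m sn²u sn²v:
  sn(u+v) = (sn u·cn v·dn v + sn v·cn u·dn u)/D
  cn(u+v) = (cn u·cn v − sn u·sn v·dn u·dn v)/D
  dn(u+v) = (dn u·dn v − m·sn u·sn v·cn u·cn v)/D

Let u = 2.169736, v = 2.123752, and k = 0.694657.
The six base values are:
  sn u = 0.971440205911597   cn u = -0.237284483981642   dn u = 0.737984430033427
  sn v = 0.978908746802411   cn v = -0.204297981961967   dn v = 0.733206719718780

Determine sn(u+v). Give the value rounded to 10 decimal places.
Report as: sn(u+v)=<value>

sn(u+v)=-0.5623102811

m = k² = 0.482548347649
D = 1 − m·sn²u·sn²v = 0.563627474527473
sn(u+v) = (sn u·cn v·dn v + sn v·cn u·dn u)/D = -0.3169335236339538/0.563627474527473 = -0.5623102810941937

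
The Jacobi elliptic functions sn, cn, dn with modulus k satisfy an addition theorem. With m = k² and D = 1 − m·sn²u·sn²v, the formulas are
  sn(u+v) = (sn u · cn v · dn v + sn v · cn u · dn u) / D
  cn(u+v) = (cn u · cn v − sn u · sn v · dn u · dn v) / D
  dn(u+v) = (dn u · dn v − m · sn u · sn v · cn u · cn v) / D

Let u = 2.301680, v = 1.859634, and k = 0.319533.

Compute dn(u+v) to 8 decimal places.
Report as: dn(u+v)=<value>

dn(u+v)=0.96699704

sn u = 0.7917910983825559, cn u = -0.6107919912066183, dn u = 0.9674653932614686
sn v = 0.9728415359588833, cn v = -0.2314721277241838, dn v = 0.9504573556044832
m = k² = 0.102101338089
D = 1 − m·sn²u·sn²v = 0.9394189392840471
dn(u+v) = (dn u·dn v − m·sn u·sn v·cn u·cn v)/D = 0.9084153314910158/0.9394189392840471 = 0.9669970377469078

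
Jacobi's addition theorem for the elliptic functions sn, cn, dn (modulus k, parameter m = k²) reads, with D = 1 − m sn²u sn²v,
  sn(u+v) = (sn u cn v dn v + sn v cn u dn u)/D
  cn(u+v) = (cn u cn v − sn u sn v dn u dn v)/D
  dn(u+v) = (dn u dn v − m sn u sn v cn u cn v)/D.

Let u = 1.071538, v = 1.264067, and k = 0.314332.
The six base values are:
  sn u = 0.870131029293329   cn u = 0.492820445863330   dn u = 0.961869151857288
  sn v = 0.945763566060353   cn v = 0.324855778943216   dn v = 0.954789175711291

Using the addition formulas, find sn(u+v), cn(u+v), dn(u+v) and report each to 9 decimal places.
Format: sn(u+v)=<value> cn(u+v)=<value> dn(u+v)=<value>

m = k² = 0.098804606224
D = 1 − m·sn²u·sn²v = 0.9330868210760285
sn(u+v) = (sn u·cn v·dn v + sn v·cn u·dn u)/D = 0.7182066344525631/0.9330868210760285 = 0.7697104044662562
cn(u+v) = (cn u·cn v − sn u·sn v·dn u·dn v)/D = -0.5956762928756615/0.9330868210760285 = -0.638393212100812
dn(u+v) = (dn u·dn v − m·sn u·sn v·cn u·cn v)/D = 0.9053648698874488/0.9330868210760285 = 0.9702900624439097

sn(u+v)=0.769710404 cn(u+v)=-0.638393212 dn(u+v)=0.970290062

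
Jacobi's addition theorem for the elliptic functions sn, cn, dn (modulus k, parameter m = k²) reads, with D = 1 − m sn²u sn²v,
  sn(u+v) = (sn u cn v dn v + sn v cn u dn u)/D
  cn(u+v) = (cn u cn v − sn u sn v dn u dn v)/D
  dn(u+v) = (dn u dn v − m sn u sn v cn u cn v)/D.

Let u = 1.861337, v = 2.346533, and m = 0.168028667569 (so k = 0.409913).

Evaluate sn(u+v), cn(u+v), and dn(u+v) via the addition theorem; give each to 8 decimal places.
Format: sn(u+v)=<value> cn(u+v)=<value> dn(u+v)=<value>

sn(u+v)=-0.78444580 cn(u+v)=-0.62019738 dn(u+v)=0.94689106

sn u = 0.9803373331889619, cn u = -0.1973289465738724, dn u = 0.9157041839586879
sn v = 0.7966185668393989, cn v = -0.6044823065787304, dn v = 0.9451818956340703
m = k² = 0.168028667569
D = 1 − m·sn²u·sn²v = 0.8975208969281181
sn(u+v) = (sn u·cn v·dn v + sn v·cn u·dn u)/D = -0.7040564973653397/0.8975208969281181 = -0.7844457992845231
cn(u+v) = (cn u·cn v − sn u·sn v·dn u·dn v)/D = -0.5566401071970138/0.8975208969281181 = -0.6201973782473332
dn(u+v) = (dn u·dn v − m·sn u·sn v·cn u·cn v)/D = 0.8498545154243717/0.8975208969281181 = 0.9468910621837432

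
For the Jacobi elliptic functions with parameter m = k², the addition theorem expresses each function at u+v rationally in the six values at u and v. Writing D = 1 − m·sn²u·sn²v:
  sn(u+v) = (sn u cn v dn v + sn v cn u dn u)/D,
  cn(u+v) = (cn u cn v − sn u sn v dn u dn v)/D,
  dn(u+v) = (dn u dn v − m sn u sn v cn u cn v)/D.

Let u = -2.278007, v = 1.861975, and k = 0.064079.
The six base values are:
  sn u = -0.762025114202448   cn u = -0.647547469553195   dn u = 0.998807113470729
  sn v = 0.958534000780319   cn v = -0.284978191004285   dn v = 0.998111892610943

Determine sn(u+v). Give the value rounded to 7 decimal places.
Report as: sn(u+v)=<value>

m = k² = 0.004106118241
D = 1 − m·sn²u·sn²v = 0.9978092891159745
sn(u+v) = (sn u·cn v·dn v + sn v·cn u·dn u)/D = -0.4032053303428896/0.9978092891159745 = -0.40409057596579

sn(u+v)=-0.4040906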